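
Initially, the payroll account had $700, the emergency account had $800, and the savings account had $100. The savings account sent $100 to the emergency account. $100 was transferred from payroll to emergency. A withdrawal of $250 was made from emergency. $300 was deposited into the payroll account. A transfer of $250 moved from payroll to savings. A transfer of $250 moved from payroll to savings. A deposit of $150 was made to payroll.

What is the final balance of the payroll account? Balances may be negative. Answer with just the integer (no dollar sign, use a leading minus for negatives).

Answer: 550

Derivation:
Tracking account balances step by step:
Start: payroll=700, emergency=800, savings=100
Event 1 (transfer 100 savings -> emergency): savings: 100 - 100 = 0, emergency: 800 + 100 = 900. Balances: payroll=700, emergency=900, savings=0
Event 2 (transfer 100 payroll -> emergency): payroll: 700 - 100 = 600, emergency: 900 + 100 = 1000. Balances: payroll=600, emergency=1000, savings=0
Event 3 (withdraw 250 from emergency): emergency: 1000 - 250 = 750. Balances: payroll=600, emergency=750, savings=0
Event 4 (deposit 300 to payroll): payroll: 600 + 300 = 900. Balances: payroll=900, emergency=750, savings=0
Event 5 (transfer 250 payroll -> savings): payroll: 900 - 250 = 650, savings: 0 + 250 = 250. Balances: payroll=650, emergency=750, savings=250
Event 6 (transfer 250 payroll -> savings): payroll: 650 - 250 = 400, savings: 250 + 250 = 500. Balances: payroll=400, emergency=750, savings=500
Event 7 (deposit 150 to payroll): payroll: 400 + 150 = 550. Balances: payroll=550, emergency=750, savings=500

Final balance of payroll: 550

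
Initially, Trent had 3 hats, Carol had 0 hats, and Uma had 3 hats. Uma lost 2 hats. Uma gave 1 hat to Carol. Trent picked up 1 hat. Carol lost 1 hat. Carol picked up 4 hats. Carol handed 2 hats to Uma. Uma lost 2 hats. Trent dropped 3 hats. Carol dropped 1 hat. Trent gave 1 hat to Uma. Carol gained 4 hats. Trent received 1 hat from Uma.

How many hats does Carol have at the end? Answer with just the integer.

Tracking counts step by step:
Start: Trent=3, Carol=0, Uma=3
Event 1 (Uma -2): Uma: 3 -> 1. State: Trent=3, Carol=0, Uma=1
Event 2 (Uma -> Carol, 1): Uma: 1 -> 0, Carol: 0 -> 1. State: Trent=3, Carol=1, Uma=0
Event 3 (Trent +1): Trent: 3 -> 4. State: Trent=4, Carol=1, Uma=0
Event 4 (Carol -1): Carol: 1 -> 0. State: Trent=4, Carol=0, Uma=0
Event 5 (Carol +4): Carol: 0 -> 4. State: Trent=4, Carol=4, Uma=0
Event 6 (Carol -> Uma, 2): Carol: 4 -> 2, Uma: 0 -> 2. State: Trent=4, Carol=2, Uma=2
Event 7 (Uma -2): Uma: 2 -> 0. State: Trent=4, Carol=2, Uma=0
Event 8 (Trent -3): Trent: 4 -> 1. State: Trent=1, Carol=2, Uma=0
Event 9 (Carol -1): Carol: 2 -> 1. State: Trent=1, Carol=1, Uma=0
Event 10 (Trent -> Uma, 1): Trent: 1 -> 0, Uma: 0 -> 1. State: Trent=0, Carol=1, Uma=1
Event 11 (Carol +4): Carol: 1 -> 5. State: Trent=0, Carol=5, Uma=1
Event 12 (Uma -> Trent, 1): Uma: 1 -> 0, Trent: 0 -> 1. State: Trent=1, Carol=5, Uma=0

Carol's final count: 5

Answer: 5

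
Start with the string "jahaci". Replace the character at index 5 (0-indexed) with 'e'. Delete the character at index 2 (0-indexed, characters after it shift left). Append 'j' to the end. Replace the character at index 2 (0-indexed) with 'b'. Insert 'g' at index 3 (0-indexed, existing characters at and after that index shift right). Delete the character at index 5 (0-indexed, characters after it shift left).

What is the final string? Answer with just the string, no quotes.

Answer: jabgcj

Derivation:
Applying each edit step by step:
Start: "jahaci"
Op 1 (replace idx 5: 'i' -> 'e'): "jahaci" -> "jahace"
Op 2 (delete idx 2 = 'h'): "jahace" -> "jaace"
Op 3 (append 'j'): "jaace" -> "jaacej"
Op 4 (replace idx 2: 'a' -> 'b'): "jaacej" -> "jabcej"
Op 5 (insert 'g' at idx 3): "jabcej" -> "jabgcej"
Op 6 (delete idx 5 = 'e'): "jabgcej" -> "jabgcj"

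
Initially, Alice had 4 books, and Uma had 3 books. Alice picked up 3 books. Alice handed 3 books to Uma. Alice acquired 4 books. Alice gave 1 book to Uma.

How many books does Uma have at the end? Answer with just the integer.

Answer: 7

Derivation:
Tracking counts step by step:
Start: Alice=4, Uma=3
Event 1 (Alice +3): Alice: 4 -> 7. State: Alice=7, Uma=3
Event 2 (Alice -> Uma, 3): Alice: 7 -> 4, Uma: 3 -> 6. State: Alice=4, Uma=6
Event 3 (Alice +4): Alice: 4 -> 8. State: Alice=8, Uma=6
Event 4 (Alice -> Uma, 1): Alice: 8 -> 7, Uma: 6 -> 7. State: Alice=7, Uma=7

Uma's final count: 7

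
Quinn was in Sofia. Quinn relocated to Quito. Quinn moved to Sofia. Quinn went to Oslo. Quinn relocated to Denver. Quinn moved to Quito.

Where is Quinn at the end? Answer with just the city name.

Tracking Quinn's location:
Start: Quinn is in Sofia.
After move 1: Sofia -> Quito. Quinn is in Quito.
After move 2: Quito -> Sofia. Quinn is in Sofia.
After move 3: Sofia -> Oslo. Quinn is in Oslo.
After move 4: Oslo -> Denver. Quinn is in Denver.
After move 5: Denver -> Quito. Quinn is in Quito.

Answer: Quito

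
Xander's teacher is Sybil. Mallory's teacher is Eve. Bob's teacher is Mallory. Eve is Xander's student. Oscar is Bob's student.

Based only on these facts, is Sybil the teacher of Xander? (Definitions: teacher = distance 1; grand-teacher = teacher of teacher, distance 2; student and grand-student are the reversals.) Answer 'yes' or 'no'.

Reconstructing the teacher chain from the given facts:
  Sybil -> Xander -> Eve -> Mallory -> Bob -> Oscar
(each arrow means 'teacher of the next')
Positions in the chain (0 = top):
  position of Sybil: 0
  position of Xander: 1
  position of Eve: 2
  position of Mallory: 3
  position of Bob: 4
  position of Oscar: 5

Sybil is at position 0, Xander is at position 1; signed distance (j - i) = 1.
'teacher' requires j - i = 1. Actual distance is 1, so the relation HOLDS.

Answer: yes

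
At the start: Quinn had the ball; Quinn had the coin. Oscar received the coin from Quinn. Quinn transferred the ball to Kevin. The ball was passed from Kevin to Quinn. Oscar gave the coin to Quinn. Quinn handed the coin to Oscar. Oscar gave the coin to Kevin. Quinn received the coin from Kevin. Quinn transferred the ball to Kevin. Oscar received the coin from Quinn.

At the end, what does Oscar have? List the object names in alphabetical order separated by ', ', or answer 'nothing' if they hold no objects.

Answer: coin

Derivation:
Tracking all object holders:
Start: ball:Quinn, coin:Quinn
Event 1 (give coin: Quinn -> Oscar). State: ball:Quinn, coin:Oscar
Event 2 (give ball: Quinn -> Kevin). State: ball:Kevin, coin:Oscar
Event 3 (give ball: Kevin -> Quinn). State: ball:Quinn, coin:Oscar
Event 4 (give coin: Oscar -> Quinn). State: ball:Quinn, coin:Quinn
Event 5 (give coin: Quinn -> Oscar). State: ball:Quinn, coin:Oscar
Event 6 (give coin: Oscar -> Kevin). State: ball:Quinn, coin:Kevin
Event 7 (give coin: Kevin -> Quinn). State: ball:Quinn, coin:Quinn
Event 8 (give ball: Quinn -> Kevin). State: ball:Kevin, coin:Quinn
Event 9 (give coin: Quinn -> Oscar). State: ball:Kevin, coin:Oscar

Final state: ball:Kevin, coin:Oscar
Oscar holds: coin.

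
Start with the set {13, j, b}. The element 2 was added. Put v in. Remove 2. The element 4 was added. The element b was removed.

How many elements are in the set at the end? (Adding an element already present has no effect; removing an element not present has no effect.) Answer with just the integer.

Answer: 4

Derivation:
Tracking the set through each operation:
Start: {13, b, j}
Event 1 (add 2): added. Set: {13, 2, b, j}
Event 2 (add v): added. Set: {13, 2, b, j, v}
Event 3 (remove 2): removed. Set: {13, b, j, v}
Event 4 (add 4): added. Set: {13, 4, b, j, v}
Event 5 (remove b): removed. Set: {13, 4, j, v}

Final set: {13, 4, j, v} (size 4)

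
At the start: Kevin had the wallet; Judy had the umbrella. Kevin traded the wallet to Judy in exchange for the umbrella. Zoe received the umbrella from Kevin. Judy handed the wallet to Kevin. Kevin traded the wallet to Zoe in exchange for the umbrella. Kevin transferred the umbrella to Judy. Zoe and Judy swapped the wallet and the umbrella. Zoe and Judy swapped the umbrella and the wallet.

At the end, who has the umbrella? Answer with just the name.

Tracking all object holders:
Start: wallet:Kevin, umbrella:Judy
Event 1 (swap wallet<->umbrella: now wallet:Judy, umbrella:Kevin). State: wallet:Judy, umbrella:Kevin
Event 2 (give umbrella: Kevin -> Zoe). State: wallet:Judy, umbrella:Zoe
Event 3 (give wallet: Judy -> Kevin). State: wallet:Kevin, umbrella:Zoe
Event 4 (swap wallet<->umbrella: now wallet:Zoe, umbrella:Kevin). State: wallet:Zoe, umbrella:Kevin
Event 5 (give umbrella: Kevin -> Judy). State: wallet:Zoe, umbrella:Judy
Event 6 (swap wallet<->umbrella: now wallet:Judy, umbrella:Zoe). State: wallet:Judy, umbrella:Zoe
Event 7 (swap umbrella<->wallet: now umbrella:Judy, wallet:Zoe). State: wallet:Zoe, umbrella:Judy

Final state: wallet:Zoe, umbrella:Judy
The umbrella is held by Judy.

Answer: Judy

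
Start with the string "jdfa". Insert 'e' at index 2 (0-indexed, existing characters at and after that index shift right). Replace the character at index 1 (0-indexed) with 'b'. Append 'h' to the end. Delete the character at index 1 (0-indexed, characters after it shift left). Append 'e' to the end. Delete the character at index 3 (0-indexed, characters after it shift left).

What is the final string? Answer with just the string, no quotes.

Answer: jefhe

Derivation:
Applying each edit step by step:
Start: "jdfa"
Op 1 (insert 'e' at idx 2): "jdfa" -> "jdefa"
Op 2 (replace idx 1: 'd' -> 'b'): "jdefa" -> "jbefa"
Op 3 (append 'h'): "jbefa" -> "jbefah"
Op 4 (delete idx 1 = 'b'): "jbefah" -> "jefah"
Op 5 (append 'e'): "jefah" -> "jefahe"
Op 6 (delete idx 3 = 'a'): "jefahe" -> "jefhe"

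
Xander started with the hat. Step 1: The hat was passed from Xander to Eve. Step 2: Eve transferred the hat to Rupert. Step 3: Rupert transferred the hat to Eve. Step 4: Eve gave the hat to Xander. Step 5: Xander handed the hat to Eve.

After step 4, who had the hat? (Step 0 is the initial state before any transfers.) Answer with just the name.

Answer: Xander

Derivation:
Tracking the hat holder through step 4:
After step 0 (start): Xander
After step 1: Eve
After step 2: Rupert
After step 3: Eve
After step 4: Xander

At step 4, the holder is Xander.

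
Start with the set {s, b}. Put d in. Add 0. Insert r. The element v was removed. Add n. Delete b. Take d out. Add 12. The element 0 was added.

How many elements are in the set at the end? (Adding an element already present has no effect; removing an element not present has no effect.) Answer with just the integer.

Answer: 5

Derivation:
Tracking the set through each operation:
Start: {b, s}
Event 1 (add d): added. Set: {b, d, s}
Event 2 (add 0): added. Set: {0, b, d, s}
Event 3 (add r): added. Set: {0, b, d, r, s}
Event 4 (remove v): not present, no change. Set: {0, b, d, r, s}
Event 5 (add n): added. Set: {0, b, d, n, r, s}
Event 6 (remove b): removed. Set: {0, d, n, r, s}
Event 7 (remove d): removed. Set: {0, n, r, s}
Event 8 (add 12): added. Set: {0, 12, n, r, s}
Event 9 (add 0): already present, no change. Set: {0, 12, n, r, s}

Final set: {0, 12, n, r, s} (size 5)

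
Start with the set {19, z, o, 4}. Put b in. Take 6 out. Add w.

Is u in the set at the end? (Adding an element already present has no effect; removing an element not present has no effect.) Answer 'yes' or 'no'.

Answer: no

Derivation:
Tracking the set through each operation:
Start: {19, 4, o, z}
Event 1 (add b): added. Set: {19, 4, b, o, z}
Event 2 (remove 6): not present, no change. Set: {19, 4, b, o, z}
Event 3 (add w): added. Set: {19, 4, b, o, w, z}

Final set: {19, 4, b, o, w, z} (size 6)
u is NOT in the final set.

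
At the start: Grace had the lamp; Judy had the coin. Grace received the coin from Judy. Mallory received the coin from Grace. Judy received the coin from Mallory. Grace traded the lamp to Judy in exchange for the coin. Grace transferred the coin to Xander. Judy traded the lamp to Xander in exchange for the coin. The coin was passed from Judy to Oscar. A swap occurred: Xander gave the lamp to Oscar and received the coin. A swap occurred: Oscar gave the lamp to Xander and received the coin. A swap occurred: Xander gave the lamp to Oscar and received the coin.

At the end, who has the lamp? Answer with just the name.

Answer: Oscar

Derivation:
Tracking all object holders:
Start: lamp:Grace, coin:Judy
Event 1 (give coin: Judy -> Grace). State: lamp:Grace, coin:Grace
Event 2 (give coin: Grace -> Mallory). State: lamp:Grace, coin:Mallory
Event 3 (give coin: Mallory -> Judy). State: lamp:Grace, coin:Judy
Event 4 (swap lamp<->coin: now lamp:Judy, coin:Grace). State: lamp:Judy, coin:Grace
Event 5 (give coin: Grace -> Xander). State: lamp:Judy, coin:Xander
Event 6 (swap lamp<->coin: now lamp:Xander, coin:Judy). State: lamp:Xander, coin:Judy
Event 7 (give coin: Judy -> Oscar). State: lamp:Xander, coin:Oscar
Event 8 (swap lamp<->coin: now lamp:Oscar, coin:Xander). State: lamp:Oscar, coin:Xander
Event 9 (swap lamp<->coin: now lamp:Xander, coin:Oscar). State: lamp:Xander, coin:Oscar
Event 10 (swap lamp<->coin: now lamp:Oscar, coin:Xander). State: lamp:Oscar, coin:Xander

Final state: lamp:Oscar, coin:Xander
The lamp is held by Oscar.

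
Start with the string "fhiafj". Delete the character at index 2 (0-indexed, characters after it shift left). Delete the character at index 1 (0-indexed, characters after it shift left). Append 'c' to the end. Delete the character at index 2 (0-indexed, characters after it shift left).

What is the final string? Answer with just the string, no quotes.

Answer: fajc

Derivation:
Applying each edit step by step:
Start: "fhiafj"
Op 1 (delete idx 2 = 'i'): "fhiafj" -> "fhafj"
Op 2 (delete idx 1 = 'h'): "fhafj" -> "fafj"
Op 3 (append 'c'): "fafj" -> "fafjc"
Op 4 (delete idx 2 = 'f'): "fafjc" -> "fajc"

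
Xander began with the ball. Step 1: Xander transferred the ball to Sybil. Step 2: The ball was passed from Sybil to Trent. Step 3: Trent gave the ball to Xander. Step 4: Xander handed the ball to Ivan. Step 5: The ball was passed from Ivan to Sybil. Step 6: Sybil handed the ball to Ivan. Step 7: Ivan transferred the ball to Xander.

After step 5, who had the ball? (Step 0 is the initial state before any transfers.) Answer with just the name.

Tracking the ball holder through step 5:
After step 0 (start): Xander
After step 1: Sybil
After step 2: Trent
After step 3: Xander
After step 4: Ivan
After step 5: Sybil

At step 5, the holder is Sybil.

Answer: Sybil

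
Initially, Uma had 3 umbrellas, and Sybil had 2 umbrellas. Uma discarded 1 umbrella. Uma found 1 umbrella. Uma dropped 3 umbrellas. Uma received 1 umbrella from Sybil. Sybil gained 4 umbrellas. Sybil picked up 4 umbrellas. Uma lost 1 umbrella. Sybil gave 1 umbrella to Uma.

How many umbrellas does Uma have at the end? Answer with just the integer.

Answer: 1

Derivation:
Tracking counts step by step:
Start: Uma=3, Sybil=2
Event 1 (Uma -1): Uma: 3 -> 2. State: Uma=2, Sybil=2
Event 2 (Uma +1): Uma: 2 -> 3. State: Uma=3, Sybil=2
Event 3 (Uma -3): Uma: 3 -> 0. State: Uma=0, Sybil=2
Event 4 (Sybil -> Uma, 1): Sybil: 2 -> 1, Uma: 0 -> 1. State: Uma=1, Sybil=1
Event 5 (Sybil +4): Sybil: 1 -> 5. State: Uma=1, Sybil=5
Event 6 (Sybil +4): Sybil: 5 -> 9. State: Uma=1, Sybil=9
Event 7 (Uma -1): Uma: 1 -> 0. State: Uma=0, Sybil=9
Event 8 (Sybil -> Uma, 1): Sybil: 9 -> 8, Uma: 0 -> 1. State: Uma=1, Sybil=8

Uma's final count: 1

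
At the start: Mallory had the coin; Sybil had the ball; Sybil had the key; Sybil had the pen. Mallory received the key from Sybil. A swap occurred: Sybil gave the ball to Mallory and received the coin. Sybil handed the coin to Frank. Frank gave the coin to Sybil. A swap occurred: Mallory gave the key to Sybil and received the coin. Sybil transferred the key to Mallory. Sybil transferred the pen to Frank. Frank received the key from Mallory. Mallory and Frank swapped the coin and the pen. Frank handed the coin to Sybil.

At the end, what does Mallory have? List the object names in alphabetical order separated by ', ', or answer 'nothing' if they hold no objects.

Answer: ball, pen

Derivation:
Tracking all object holders:
Start: coin:Mallory, ball:Sybil, key:Sybil, pen:Sybil
Event 1 (give key: Sybil -> Mallory). State: coin:Mallory, ball:Sybil, key:Mallory, pen:Sybil
Event 2 (swap ball<->coin: now ball:Mallory, coin:Sybil). State: coin:Sybil, ball:Mallory, key:Mallory, pen:Sybil
Event 3 (give coin: Sybil -> Frank). State: coin:Frank, ball:Mallory, key:Mallory, pen:Sybil
Event 4 (give coin: Frank -> Sybil). State: coin:Sybil, ball:Mallory, key:Mallory, pen:Sybil
Event 5 (swap key<->coin: now key:Sybil, coin:Mallory). State: coin:Mallory, ball:Mallory, key:Sybil, pen:Sybil
Event 6 (give key: Sybil -> Mallory). State: coin:Mallory, ball:Mallory, key:Mallory, pen:Sybil
Event 7 (give pen: Sybil -> Frank). State: coin:Mallory, ball:Mallory, key:Mallory, pen:Frank
Event 8 (give key: Mallory -> Frank). State: coin:Mallory, ball:Mallory, key:Frank, pen:Frank
Event 9 (swap coin<->pen: now coin:Frank, pen:Mallory). State: coin:Frank, ball:Mallory, key:Frank, pen:Mallory
Event 10 (give coin: Frank -> Sybil). State: coin:Sybil, ball:Mallory, key:Frank, pen:Mallory

Final state: coin:Sybil, ball:Mallory, key:Frank, pen:Mallory
Mallory holds: ball, pen.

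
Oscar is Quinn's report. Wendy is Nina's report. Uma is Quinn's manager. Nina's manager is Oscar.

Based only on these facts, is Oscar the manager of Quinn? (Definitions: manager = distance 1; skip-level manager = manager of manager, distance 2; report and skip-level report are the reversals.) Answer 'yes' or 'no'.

Answer: no

Derivation:
Reconstructing the manager chain from the given facts:
  Uma -> Quinn -> Oscar -> Nina -> Wendy
(each arrow means 'manager of the next')
Positions in the chain (0 = top):
  position of Uma: 0
  position of Quinn: 1
  position of Oscar: 2
  position of Nina: 3
  position of Wendy: 4

Oscar is at position 2, Quinn is at position 1; signed distance (j - i) = -1.
'manager' requires j - i = 1. Actual distance is -1, so the relation does NOT hold.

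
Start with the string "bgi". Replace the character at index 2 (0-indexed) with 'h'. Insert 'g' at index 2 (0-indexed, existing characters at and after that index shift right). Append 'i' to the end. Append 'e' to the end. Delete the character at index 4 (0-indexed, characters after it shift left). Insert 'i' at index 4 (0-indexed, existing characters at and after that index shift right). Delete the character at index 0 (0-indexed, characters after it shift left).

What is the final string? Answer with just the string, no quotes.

Answer: gghie

Derivation:
Applying each edit step by step:
Start: "bgi"
Op 1 (replace idx 2: 'i' -> 'h'): "bgi" -> "bgh"
Op 2 (insert 'g' at idx 2): "bgh" -> "bggh"
Op 3 (append 'i'): "bggh" -> "bgghi"
Op 4 (append 'e'): "bgghi" -> "bgghie"
Op 5 (delete idx 4 = 'i'): "bgghie" -> "bgghe"
Op 6 (insert 'i' at idx 4): "bgghe" -> "bgghie"
Op 7 (delete idx 0 = 'b'): "bgghie" -> "gghie"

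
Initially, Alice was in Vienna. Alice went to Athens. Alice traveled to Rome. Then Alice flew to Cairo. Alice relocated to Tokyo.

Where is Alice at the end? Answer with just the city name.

Answer: Tokyo

Derivation:
Tracking Alice's location:
Start: Alice is in Vienna.
After move 1: Vienna -> Athens. Alice is in Athens.
After move 2: Athens -> Rome. Alice is in Rome.
After move 3: Rome -> Cairo. Alice is in Cairo.
After move 4: Cairo -> Tokyo. Alice is in Tokyo.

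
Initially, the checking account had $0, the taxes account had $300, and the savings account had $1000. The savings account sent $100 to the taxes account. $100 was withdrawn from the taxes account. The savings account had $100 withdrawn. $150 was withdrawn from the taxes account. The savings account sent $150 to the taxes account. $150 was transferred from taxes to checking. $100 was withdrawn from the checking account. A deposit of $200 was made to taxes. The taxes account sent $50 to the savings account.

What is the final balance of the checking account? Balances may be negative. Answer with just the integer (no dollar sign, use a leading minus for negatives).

Tracking account balances step by step:
Start: checking=0, taxes=300, savings=1000
Event 1 (transfer 100 savings -> taxes): savings: 1000 - 100 = 900, taxes: 300 + 100 = 400. Balances: checking=0, taxes=400, savings=900
Event 2 (withdraw 100 from taxes): taxes: 400 - 100 = 300. Balances: checking=0, taxes=300, savings=900
Event 3 (withdraw 100 from savings): savings: 900 - 100 = 800. Balances: checking=0, taxes=300, savings=800
Event 4 (withdraw 150 from taxes): taxes: 300 - 150 = 150. Balances: checking=0, taxes=150, savings=800
Event 5 (transfer 150 savings -> taxes): savings: 800 - 150 = 650, taxes: 150 + 150 = 300. Balances: checking=0, taxes=300, savings=650
Event 6 (transfer 150 taxes -> checking): taxes: 300 - 150 = 150, checking: 0 + 150 = 150. Balances: checking=150, taxes=150, savings=650
Event 7 (withdraw 100 from checking): checking: 150 - 100 = 50. Balances: checking=50, taxes=150, savings=650
Event 8 (deposit 200 to taxes): taxes: 150 + 200 = 350. Balances: checking=50, taxes=350, savings=650
Event 9 (transfer 50 taxes -> savings): taxes: 350 - 50 = 300, savings: 650 + 50 = 700. Balances: checking=50, taxes=300, savings=700

Final balance of checking: 50

Answer: 50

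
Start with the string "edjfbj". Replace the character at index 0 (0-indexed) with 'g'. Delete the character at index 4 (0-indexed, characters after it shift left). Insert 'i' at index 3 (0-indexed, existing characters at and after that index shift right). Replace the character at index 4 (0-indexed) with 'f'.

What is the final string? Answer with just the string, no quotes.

Answer: gdjifj

Derivation:
Applying each edit step by step:
Start: "edjfbj"
Op 1 (replace idx 0: 'e' -> 'g'): "edjfbj" -> "gdjfbj"
Op 2 (delete idx 4 = 'b'): "gdjfbj" -> "gdjfj"
Op 3 (insert 'i' at idx 3): "gdjfj" -> "gdjifj"
Op 4 (replace idx 4: 'f' -> 'f'): "gdjifj" -> "gdjifj"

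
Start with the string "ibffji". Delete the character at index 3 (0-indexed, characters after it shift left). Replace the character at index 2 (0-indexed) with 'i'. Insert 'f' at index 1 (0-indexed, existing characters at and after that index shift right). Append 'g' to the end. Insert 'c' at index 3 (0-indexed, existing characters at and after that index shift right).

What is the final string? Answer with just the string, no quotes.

Answer: ifbcijig

Derivation:
Applying each edit step by step:
Start: "ibffji"
Op 1 (delete idx 3 = 'f'): "ibffji" -> "ibfji"
Op 2 (replace idx 2: 'f' -> 'i'): "ibfji" -> "ibiji"
Op 3 (insert 'f' at idx 1): "ibiji" -> "ifbiji"
Op 4 (append 'g'): "ifbiji" -> "ifbijig"
Op 5 (insert 'c' at idx 3): "ifbijig" -> "ifbcijig"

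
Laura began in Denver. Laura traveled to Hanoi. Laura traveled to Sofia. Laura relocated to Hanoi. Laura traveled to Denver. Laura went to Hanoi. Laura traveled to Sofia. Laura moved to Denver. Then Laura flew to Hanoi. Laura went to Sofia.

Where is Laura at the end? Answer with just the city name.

Answer: Sofia

Derivation:
Tracking Laura's location:
Start: Laura is in Denver.
After move 1: Denver -> Hanoi. Laura is in Hanoi.
After move 2: Hanoi -> Sofia. Laura is in Sofia.
After move 3: Sofia -> Hanoi. Laura is in Hanoi.
After move 4: Hanoi -> Denver. Laura is in Denver.
After move 5: Denver -> Hanoi. Laura is in Hanoi.
After move 6: Hanoi -> Sofia. Laura is in Sofia.
After move 7: Sofia -> Denver. Laura is in Denver.
After move 8: Denver -> Hanoi. Laura is in Hanoi.
After move 9: Hanoi -> Sofia. Laura is in Sofia.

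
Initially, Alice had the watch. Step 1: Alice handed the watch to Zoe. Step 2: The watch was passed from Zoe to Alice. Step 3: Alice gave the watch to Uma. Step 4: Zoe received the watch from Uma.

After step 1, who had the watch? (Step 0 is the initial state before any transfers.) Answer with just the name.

Answer: Zoe

Derivation:
Tracking the watch holder through step 1:
After step 0 (start): Alice
After step 1: Zoe

At step 1, the holder is Zoe.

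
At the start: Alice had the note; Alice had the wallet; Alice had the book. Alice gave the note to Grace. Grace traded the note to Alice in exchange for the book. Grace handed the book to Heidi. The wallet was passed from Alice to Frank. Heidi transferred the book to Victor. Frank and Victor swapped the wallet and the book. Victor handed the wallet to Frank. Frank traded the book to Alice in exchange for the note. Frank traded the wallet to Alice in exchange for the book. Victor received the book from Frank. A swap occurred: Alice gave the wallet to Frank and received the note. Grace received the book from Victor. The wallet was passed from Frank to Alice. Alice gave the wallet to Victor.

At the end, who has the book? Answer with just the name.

Tracking all object holders:
Start: note:Alice, wallet:Alice, book:Alice
Event 1 (give note: Alice -> Grace). State: note:Grace, wallet:Alice, book:Alice
Event 2 (swap note<->book: now note:Alice, book:Grace). State: note:Alice, wallet:Alice, book:Grace
Event 3 (give book: Grace -> Heidi). State: note:Alice, wallet:Alice, book:Heidi
Event 4 (give wallet: Alice -> Frank). State: note:Alice, wallet:Frank, book:Heidi
Event 5 (give book: Heidi -> Victor). State: note:Alice, wallet:Frank, book:Victor
Event 6 (swap wallet<->book: now wallet:Victor, book:Frank). State: note:Alice, wallet:Victor, book:Frank
Event 7 (give wallet: Victor -> Frank). State: note:Alice, wallet:Frank, book:Frank
Event 8 (swap book<->note: now book:Alice, note:Frank). State: note:Frank, wallet:Frank, book:Alice
Event 9 (swap wallet<->book: now wallet:Alice, book:Frank). State: note:Frank, wallet:Alice, book:Frank
Event 10 (give book: Frank -> Victor). State: note:Frank, wallet:Alice, book:Victor
Event 11 (swap wallet<->note: now wallet:Frank, note:Alice). State: note:Alice, wallet:Frank, book:Victor
Event 12 (give book: Victor -> Grace). State: note:Alice, wallet:Frank, book:Grace
Event 13 (give wallet: Frank -> Alice). State: note:Alice, wallet:Alice, book:Grace
Event 14 (give wallet: Alice -> Victor). State: note:Alice, wallet:Victor, book:Grace

Final state: note:Alice, wallet:Victor, book:Grace
The book is held by Grace.

Answer: Grace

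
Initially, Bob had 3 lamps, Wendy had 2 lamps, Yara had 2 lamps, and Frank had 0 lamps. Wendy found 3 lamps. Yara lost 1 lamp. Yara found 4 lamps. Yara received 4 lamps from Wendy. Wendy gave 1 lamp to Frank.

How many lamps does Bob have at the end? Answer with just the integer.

Tracking counts step by step:
Start: Bob=3, Wendy=2, Yara=2, Frank=0
Event 1 (Wendy +3): Wendy: 2 -> 5. State: Bob=3, Wendy=5, Yara=2, Frank=0
Event 2 (Yara -1): Yara: 2 -> 1. State: Bob=3, Wendy=5, Yara=1, Frank=0
Event 3 (Yara +4): Yara: 1 -> 5. State: Bob=3, Wendy=5, Yara=5, Frank=0
Event 4 (Wendy -> Yara, 4): Wendy: 5 -> 1, Yara: 5 -> 9. State: Bob=3, Wendy=1, Yara=9, Frank=0
Event 5 (Wendy -> Frank, 1): Wendy: 1 -> 0, Frank: 0 -> 1. State: Bob=3, Wendy=0, Yara=9, Frank=1

Bob's final count: 3

Answer: 3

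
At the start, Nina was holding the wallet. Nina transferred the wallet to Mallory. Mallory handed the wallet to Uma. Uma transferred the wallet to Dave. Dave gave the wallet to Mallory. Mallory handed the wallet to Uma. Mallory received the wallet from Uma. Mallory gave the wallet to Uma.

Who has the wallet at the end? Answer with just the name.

Tracking the wallet through each event:
Start: Nina has the wallet.
After event 1: Mallory has the wallet.
After event 2: Uma has the wallet.
After event 3: Dave has the wallet.
After event 4: Mallory has the wallet.
After event 5: Uma has the wallet.
After event 6: Mallory has the wallet.
After event 7: Uma has the wallet.

Answer: Uma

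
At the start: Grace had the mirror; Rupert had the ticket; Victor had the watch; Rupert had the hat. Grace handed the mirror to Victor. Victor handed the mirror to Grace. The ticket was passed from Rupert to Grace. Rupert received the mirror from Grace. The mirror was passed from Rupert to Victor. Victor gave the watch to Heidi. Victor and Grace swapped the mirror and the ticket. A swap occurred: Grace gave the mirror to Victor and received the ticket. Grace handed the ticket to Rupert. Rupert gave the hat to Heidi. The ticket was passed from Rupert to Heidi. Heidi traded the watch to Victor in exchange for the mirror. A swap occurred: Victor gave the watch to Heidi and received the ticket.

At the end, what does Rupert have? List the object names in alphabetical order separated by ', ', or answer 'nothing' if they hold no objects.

Tracking all object holders:
Start: mirror:Grace, ticket:Rupert, watch:Victor, hat:Rupert
Event 1 (give mirror: Grace -> Victor). State: mirror:Victor, ticket:Rupert, watch:Victor, hat:Rupert
Event 2 (give mirror: Victor -> Grace). State: mirror:Grace, ticket:Rupert, watch:Victor, hat:Rupert
Event 3 (give ticket: Rupert -> Grace). State: mirror:Grace, ticket:Grace, watch:Victor, hat:Rupert
Event 4 (give mirror: Grace -> Rupert). State: mirror:Rupert, ticket:Grace, watch:Victor, hat:Rupert
Event 5 (give mirror: Rupert -> Victor). State: mirror:Victor, ticket:Grace, watch:Victor, hat:Rupert
Event 6 (give watch: Victor -> Heidi). State: mirror:Victor, ticket:Grace, watch:Heidi, hat:Rupert
Event 7 (swap mirror<->ticket: now mirror:Grace, ticket:Victor). State: mirror:Grace, ticket:Victor, watch:Heidi, hat:Rupert
Event 8 (swap mirror<->ticket: now mirror:Victor, ticket:Grace). State: mirror:Victor, ticket:Grace, watch:Heidi, hat:Rupert
Event 9 (give ticket: Grace -> Rupert). State: mirror:Victor, ticket:Rupert, watch:Heidi, hat:Rupert
Event 10 (give hat: Rupert -> Heidi). State: mirror:Victor, ticket:Rupert, watch:Heidi, hat:Heidi
Event 11 (give ticket: Rupert -> Heidi). State: mirror:Victor, ticket:Heidi, watch:Heidi, hat:Heidi
Event 12 (swap watch<->mirror: now watch:Victor, mirror:Heidi). State: mirror:Heidi, ticket:Heidi, watch:Victor, hat:Heidi
Event 13 (swap watch<->ticket: now watch:Heidi, ticket:Victor). State: mirror:Heidi, ticket:Victor, watch:Heidi, hat:Heidi

Final state: mirror:Heidi, ticket:Victor, watch:Heidi, hat:Heidi
Rupert holds: (nothing).

Answer: nothing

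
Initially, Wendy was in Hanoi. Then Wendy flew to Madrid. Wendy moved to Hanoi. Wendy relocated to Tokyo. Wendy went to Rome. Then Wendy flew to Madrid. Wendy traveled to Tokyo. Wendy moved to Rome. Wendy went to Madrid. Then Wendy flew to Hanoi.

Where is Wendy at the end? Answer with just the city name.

Tracking Wendy's location:
Start: Wendy is in Hanoi.
After move 1: Hanoi -> Madrid. Wendy is in Madrid.
After move 2: Madrid -> Hanoi. Wendy is in Hanoi.
After move 3: Hanoi -> Tokyo. Wendy is in Tokyo.
After move 4: Tokyo -> Rome. Wendy is in Rome.
After move 5: Rome -> Madrid. Wendy is in Madrid.
After move 6: Madrid -> Tokyo. Wendy is in Tokyo.
After move 7: Tokyo -> Rome. Wendy is in Rome.
After move 8: Rome -> Madrid. Wendy is in Madrid.
After move 9: Madrid -> Hanoi. Wendy is in Hanoi.

Answer: Hanoi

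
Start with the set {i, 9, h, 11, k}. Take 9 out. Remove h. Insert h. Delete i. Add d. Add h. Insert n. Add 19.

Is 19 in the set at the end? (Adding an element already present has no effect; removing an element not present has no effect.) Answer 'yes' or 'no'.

Answer: yes

Derivation:
Tracking the set through each operation:
Start: {11, 9, h, i, k}
Event 1 (remove 9): removed. Set: {11, h, i, k}
Event 2 (remove h): removed. Set: {11, i, k}
Event 3 (add h): added. Set: {11, h, i, k}
Event 4 (remove i): removed. Set: {11, h, k}
Event 5 (add d): added. Set: {11, d, h, k}
Event 6 (add h): already present, no change. Set: {11, d, h, k}
Event 7 (add n): added. Set: {11, d, h, k, n}
Event 8 (add 19): added. Set: {11, 19, d, h, k, n}

Final set: {11, 19, d, h, k, n} (size 6)
19 is in the final set.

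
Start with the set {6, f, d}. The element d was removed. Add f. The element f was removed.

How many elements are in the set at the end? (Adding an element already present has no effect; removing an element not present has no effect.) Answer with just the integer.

Tracking the set through each operation:
Start: {6, d, f}
Event 1 (remove d): removed. Set: {6, f}
Event 2 (add f): already present, no change. Set: {6, f}
Event 3 (remove f): removed. Set: {6}

Final set: {6} (size 1)

Answer: 1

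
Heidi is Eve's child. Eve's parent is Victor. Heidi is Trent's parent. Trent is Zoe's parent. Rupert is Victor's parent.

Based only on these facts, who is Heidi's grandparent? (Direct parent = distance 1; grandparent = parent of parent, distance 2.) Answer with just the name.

Answer: Victor

Derivation:
Reconstructing the parent chain from the given facts:
  Rupert -> Victor -> Eve -> Heidi -> Trent -> Zoe
(each arrow means 'parent of the next')
Positions in the chain (0 = top):
  position of Rupert: 0
  position of Victor: 1
  position of Eve: 2
  position of Heidi: 3
  position of Trent: 4
  position of Zoe: 5

Heidi is at position 3; the grandparent is 2 steps up the chain, i.e. position 1: Victor.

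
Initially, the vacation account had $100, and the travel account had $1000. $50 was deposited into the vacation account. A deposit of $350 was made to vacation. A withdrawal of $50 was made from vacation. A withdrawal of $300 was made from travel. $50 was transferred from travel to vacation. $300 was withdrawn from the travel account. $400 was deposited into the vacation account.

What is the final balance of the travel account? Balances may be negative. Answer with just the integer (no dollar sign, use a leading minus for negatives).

Answer: 350

Derivation:
Tracking account balances step by step:
Start: vacation=100, travel=1000
Event 1 (deposit 50 to vacation): vacation: 100 + 50 = 150. Balances: vacation=150, travel=1000
Event 2 (deposit 350 to vacation): vacation: 150 + 350 = 500. Balances: vacation=500, travel=1000
Event 3 (withdraw 50 from vacation): vacation: 500 - 50 = 450. Balances: vacation=450, travel=1000
Event 4 (withdraw 300 from travel): travel: 1000 - 300 = 700. Balances: vacation=450, travel=700
Event 5 (transfer 50 travel -> vacation): travel: 700 - 50 = 650, vacation: 450 + 50 = 500. Balances: vacation=500, travel=650
Event 6 (withdraw 300 from travel): travel: 650 - 300 = 350. Balances: vacation=500, travel=350
Event 7 (deposit 400 to vacation): vacation: 500 + 400 = 900. Balances: vacation=900, travel=350

Final balance of travel: 350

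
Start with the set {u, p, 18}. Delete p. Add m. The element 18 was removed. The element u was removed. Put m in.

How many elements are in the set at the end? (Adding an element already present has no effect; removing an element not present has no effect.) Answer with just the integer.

Tracking the set through each operation:
Start: {18, p, u}
Event 1 (remove p): removed. Set: {18, u}
Event 2 (add m): added. Set: {18, m, u}
Event 3 (remove 18): removed. Set: {m, u}
Event 4 (remove u): removed. Set: {m}
Event 5 (add m): already present, no change. Set: {m}

Final set: {m} (size 1)

Answer: 1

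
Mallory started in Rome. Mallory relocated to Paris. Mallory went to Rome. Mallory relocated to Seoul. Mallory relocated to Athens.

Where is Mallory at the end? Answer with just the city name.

Tracking Mallory's location:
Start: Mallory is in Rome.
After move 1: Rome -> Paris. Mallory is in Paris.
After move 2: Paris -> Rome. Mallory is in Rome.
After move 3: Rome -> Seoul. Mallory is in Seoul.
After move 4: Seoul -> Athens. Mallory is in Athens.

Answer: Athens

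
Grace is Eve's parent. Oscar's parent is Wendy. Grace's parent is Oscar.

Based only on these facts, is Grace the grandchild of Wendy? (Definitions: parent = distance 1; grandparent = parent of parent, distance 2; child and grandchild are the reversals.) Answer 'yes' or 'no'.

Reconstructing the parent chain from the given facts:
  Wendy -> Oscar -> Grace -> Eve
(each arrow means 'parent of the next')
Positions in the chain (0 = top):
  position of Wendy: 0
  position of Oscar: 1
  position of Grace: 2
  position of Eve: 3

Grace is at position 2, Wendy is at position 0; signed distance (j - i) = -2.
'grandchild' requires j - i = -2. Actual distance is -2, so the relation HOLDS.

Answer: yes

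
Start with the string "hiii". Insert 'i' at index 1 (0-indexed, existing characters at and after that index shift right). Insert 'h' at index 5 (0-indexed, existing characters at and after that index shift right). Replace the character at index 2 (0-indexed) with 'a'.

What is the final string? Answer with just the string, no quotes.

Answer: hiaiih

Derivation:
Applying each edit step by step:
Start: "hiii"
Op 1 (insert 'i' at idx 1): "hiii" -> "hiiii"
Op 2 (insert 'h' at idx 5): "hiiii" -> "hiiiih"
Op 3 (replace idx 2: 'i' -> 'a'): "hiiiih" -> "hiaiih"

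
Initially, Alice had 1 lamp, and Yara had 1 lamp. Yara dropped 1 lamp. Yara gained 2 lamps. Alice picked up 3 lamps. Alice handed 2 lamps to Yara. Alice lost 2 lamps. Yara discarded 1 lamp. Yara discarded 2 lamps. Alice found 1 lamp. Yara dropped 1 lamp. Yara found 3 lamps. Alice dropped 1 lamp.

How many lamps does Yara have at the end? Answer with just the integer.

Tracking counts step by step:
Start: Alice=1, Yara=1
Event 1 (Yara -1): Yara: 1 -> 0. State: Alice=1, Yara=0
Event 2 (Yara +2): Yara: 0 -> 2. State: Alice=1, Yara=2
Event 3 (Alice +3): Alice: 1 -> 4. State: Alice=4, Yara=2
Event 4 (Alice -> Yara, 2): Alice: 4 -> 2, Yara: 2 -> 4. State: Alice=2, Yara=4
Event 5 (Alice -2): Alice: 2 -> 0. State: Alice=0, Yara=4
Event 6 (Yara -1): Yara: 4 -> 3. State: Alice=0, Yara=3
Event 7 (Yara -2): Yara: 3 -> 1. State: Alice=0, Yara=1
Event 8 (Alice +1): Alice: 0 -> 1. State: Alice=1, Yara=1
Event 9 (Yara -1): Yara: 1 -> 0. State: Alice=1, Yara=0
Event 10 (Yara +3): Yara: 0 -> 3. State: Alice=1, Yara=3
Event 11 (Alice -1): Alice: 1 -> 0. State: Alice=0, Yara=3

Yara's final count: 3

Answer: 3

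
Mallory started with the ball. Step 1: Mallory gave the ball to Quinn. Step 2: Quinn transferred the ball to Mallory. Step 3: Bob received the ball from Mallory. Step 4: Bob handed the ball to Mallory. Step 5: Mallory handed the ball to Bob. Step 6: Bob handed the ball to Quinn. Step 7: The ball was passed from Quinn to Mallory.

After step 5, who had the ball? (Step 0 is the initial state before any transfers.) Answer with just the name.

Tracking the ball holder through step 5:
After step 0 (start): Mallory
After step 1: Quinn
After step 2: Mallory
After step 3: Bob
After step 4: Mallory
After step 5: Bob

At step 5, the holder is Bob.

Answer: Bob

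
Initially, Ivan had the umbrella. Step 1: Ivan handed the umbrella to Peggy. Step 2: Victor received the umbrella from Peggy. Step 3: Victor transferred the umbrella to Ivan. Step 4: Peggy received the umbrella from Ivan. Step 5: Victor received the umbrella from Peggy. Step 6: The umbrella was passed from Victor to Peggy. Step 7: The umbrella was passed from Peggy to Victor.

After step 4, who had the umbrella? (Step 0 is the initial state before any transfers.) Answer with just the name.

Tracking the umbrella holder through step 4:
After step 0 (start): Ivan
After step 1: Peggy
After step 2: Victor
After step 3: Ivan
After step 4: Peggy

At step 4, the holder is Peggy.

Answer: Peggy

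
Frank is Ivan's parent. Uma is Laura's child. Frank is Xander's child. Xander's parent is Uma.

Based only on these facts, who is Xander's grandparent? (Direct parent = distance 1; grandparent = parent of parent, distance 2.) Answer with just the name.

Reconstructing the parent chain from the given facts:
  Laura -> Uma -> Xander -> Frank -> Ivan
(each arrow means 'parent of the next')
Positions in the chain (0 = top):
  position of Laura: 0
  position of Uma: 1
  position of Xander: 2
  position of Frank: 3
  position of Ivan: 4

Xander is at position 2; the grandparent is 2 steps up the chain, i.e. position 0: Laura.

Answer: Laura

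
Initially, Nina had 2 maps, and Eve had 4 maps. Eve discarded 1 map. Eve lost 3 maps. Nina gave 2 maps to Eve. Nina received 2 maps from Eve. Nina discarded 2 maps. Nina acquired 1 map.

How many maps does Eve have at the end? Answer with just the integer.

Answer: 0

Derivation:
Tracking counts step by step:
Start: Nina=2, Eve=4
Event 1 (Eve -1): Eve: 4 -> 3. State: Nina=2, Eve=3
Event 2 (Eve -3): Eve: 3 -> 0. State: Nina=2, Eve=0
Event 3 (Nina -> Eve, 2): Nina: 2 -> 0, Eve: 0 -> 2. State: Nina=0, Eve=2
Event 4 (Eve -> Nina, 2): Eve: 2 -> 0, Nina: 0 -> 2. State: Nina=2, Eve=0
Event 5 (Nina -2): Nina: 2 -> 0. State: Nina=0, Eve=0
Event 6 (Nina +1): Nina: 0 -> 1. State: Nina=1, Eve=0

Eve's final count: 0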